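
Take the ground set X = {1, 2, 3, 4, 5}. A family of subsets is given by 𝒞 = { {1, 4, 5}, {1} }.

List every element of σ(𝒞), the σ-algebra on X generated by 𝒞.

σ(𝒞) (8 sets): { {}, {1}, {2, 3}, {4, 5}, {1, 2, 3}, {1, 4, 5}, {2, 3, 4, 5}, X }

Derivation:
Initial family (4 sets): { {}, {1}, {1, 4, 5}, X }.
Step 1 (2 new):
  {2, 3}  = {1, 4, 5}ᶜ
  {2, 3, 4, 5}  = {1}ᶜ
  |family| = 6
Step 2 adds 1:
  {1, 2, 3}  = {2, 3} ∪ {1}
  |family| = 7
Step 3 adds 1:
  {4, 5}  = {1, 2, 3}ᶜ
  |family| = 8
After Step 4 the family is unchanged; done.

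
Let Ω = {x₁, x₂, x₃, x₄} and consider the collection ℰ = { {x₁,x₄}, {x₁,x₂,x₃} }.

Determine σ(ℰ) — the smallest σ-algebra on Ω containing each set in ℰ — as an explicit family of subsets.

Begin from { {}, {x₁,x₄}, {x₁,x₂,x₃}, Ω } (that is, ℰ plus ∅ and Ω).
Pass 1 adds 2:
  {x₄}  = Ω∖{x₁,x₂,x₃}
  {x₂,x₃}  = Ω∖{x₁,x₄}
  |family| = 6
Pass 2: +1 →
  {x₂,x₃,x₄}  = {x₂,x₃} ∪ {x₄}
  |family| = 7
Pass 3. New:
  {x₁}  = Ω∖{x₂,x₃,x₄}
  |family| = 8
Pass 4 adds nothing — fixpoint reached.

Hence σ(ℰ) has 8 members: { {}, {x₁}, {x₄}, {x₁,x₄}, {x₂,x₃}, {x₁,x₂,x₃}, {x₂,x₃,x₄}, Ω }.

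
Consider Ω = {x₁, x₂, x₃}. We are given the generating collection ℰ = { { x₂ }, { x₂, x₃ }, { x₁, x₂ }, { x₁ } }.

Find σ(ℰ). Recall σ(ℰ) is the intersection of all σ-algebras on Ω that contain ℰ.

Take S₀ = ℰ ∪ {∅, Ω} = { ∅, { x₁ }, { x₂ }, { x₁, x₂ }, { x₂, x₃ }, Ω }.
Iteration 1 adds 2:
  { x₃ }  = complement { x₁, x₂ }
  { x₁, x₃ }  = complement { x₂ }
Iteration 2 adds nothing — fixpoint reached.

|σ(ℰ)| = 8.  σ(ℰ) = { ∅, { x₁ }, { x₂ }, { x₃ }, { x₁, x₂ }, { x₁, x₃ }, { x₂, x₃ }, Ω }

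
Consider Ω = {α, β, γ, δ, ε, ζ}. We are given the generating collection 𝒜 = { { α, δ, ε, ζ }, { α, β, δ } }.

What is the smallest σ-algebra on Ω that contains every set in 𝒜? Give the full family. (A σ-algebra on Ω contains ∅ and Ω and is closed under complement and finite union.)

σ(𝒜) (16 sets): { ∅, { β }, { γ }, { α, δ }, { β, γ }, { ε, ζ }, { α, β, δ }, { α, γ, δ }, { β, ε, ζ }, { γ, ε, ζ }, { α, β, γ, δ }, { α, δ, ε, ζ }, { β, γ, ε, ζ }, { α, β, δ, ε, ζ }, { α, γ, δ, ε, ζ }, Ω }

Derivation:
Begin from { ∅, { α, β, δ }, { α, δ, ε, ζ }, Ω } (that is, 𝒜 plus ∅ and Ω).
Pass 1. New:
  { β, γ }  = { α, δ, ε, ζ }ᶜ
  { γ, ε, ζ }  = { α, β, δ }ᶜ
  { α, β, δ, ε, ζ }  = { α, δ, ε, ζ } ∪ { α, β, δ }
  (now 7)
Pass 2: 4 new —
  { γ }  = { α, β, δ, ε, ζ }ᶜ
  { α, β, γ, δ }  = { β, γ } ∪ { α, β, δ }
  { β, γ, ε, ζ }  = { β, γ } ∪ { γ, ε, ζ }
  { α, γ, δ, ε, ζ }  = { γ, ε, ζ } ∪ { α, δ, ε, ζ }
  (now 11)
Pass 3 (3 new):
  { β }  = { α, γ, δ, ε, ζ }ᶜ
  { α, δ }  = { β, γ, ε, ζ }ᶜ
  { ε, ζ }  = { α, β, γ, δ }ᶜ
  (now 14)
Pass 4: +2 →
  { α, γ, δ }  = { γ } ∪ { α, δ }
  { β, ε, ζ }  = { ε, ζ } ∪ { β }
  (now 16)
Pass 5: stable.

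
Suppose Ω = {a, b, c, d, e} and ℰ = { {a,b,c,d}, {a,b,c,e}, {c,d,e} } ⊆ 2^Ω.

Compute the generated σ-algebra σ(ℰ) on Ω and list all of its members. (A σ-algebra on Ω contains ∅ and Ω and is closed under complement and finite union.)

Seed the family with ℰ together with ∅ and Ω: { {}, {c,d,e}, {a,b,c,d}, {a,b,c,e}, Ω }.
Step 1: +3 →
  {d}  = Ω∖{a,b,c,e}
  {e}  = Ω∖{a,b,c,d}
  {a,b}  = Ω∖{c,d,e}
Step 2: 3 new —
  {d,e}  = {d} ∪ {e}
  {a,b,d}  = {d} ∪ {a,b}
  {a,b,e}  = {a,b} ∪ {e}
Step 3: +4 →
  {c,d}  = Ω∖{a,b,e}
  {c,e}  = Ω∖{a,b,d}
  {a,b,c}  = Ω∖{d,e}
  {a,b,d,e}  = {d,e} ∪ {a,b,e}
Step 4 (1 new):
  {c}  = Ω∖{a,b,d,e}
Step 5: stable.

Hence σ(ℰ) has 16 members: { {}, {c}, {d}, {e}, {a,b}, {c,d}, {c,e}, {d,e}, {a,b,c}, {a,b,d}, {a,b,e}, {c,d,e}, {a,b,c,d}, {a,b,c,e}, {a,b,d,e}, Ω }.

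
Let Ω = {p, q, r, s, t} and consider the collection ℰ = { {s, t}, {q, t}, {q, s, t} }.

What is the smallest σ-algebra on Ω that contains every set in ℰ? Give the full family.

σ(ℰ) = { {}, {q}, {s}, {t}, {p, r}, {q, s}, {q, t}, {s, t}, {p, q, r}, {p, r, s}, {p, r, t}, {q, s, t}, {p, q, r, s}, {p, q, r, t}, {p, r, s, t}, Ω }

Derivation:
Start: ℰ ∪ {∅, Ω} = { {}, {q, t}, {s, t}, {q, s, t}, Ω }.
Pass 1 adds 3:
  {p, r}  = Ω∖{q, s, t}
  {p, q, r}  = Ω∖{s, t}
  {p, r, s}  = Ω∖{q, t}
  — 8 sets.
Pass 2 (3 new):
  {p, q, r, s}  = {p, r, s} ∪ {p, q, r}
  {p, q, r, t}  = {q, t} ∪ {p, q, r}
  {p, r, s, t}  = {s, t} ∪ {p, r, s}
  — 11 sets.
Pass 3: +3 →
  {q}  = Ω∖{p, r, s, t}
  {s}  = Ω∖{p, q, r, t}
  {t}  = Ω∖{p, q, r, s}
  — 14 sets.
Pass 4 adds 2:
  {q, s}  = {s} ∪ {q}
  {p, r, t}  = {p, r} ∪ {t}
  — 16 sets.
Pass 5: closed — nothing new.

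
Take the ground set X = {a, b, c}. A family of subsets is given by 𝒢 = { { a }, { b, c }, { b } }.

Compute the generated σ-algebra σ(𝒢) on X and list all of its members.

|σ(𝒢)| = 8.  σ(𝒢) = { {}, { a }, { b }, { c }, { a, b }, { a, c }, { b, c }, X }

Working:
Take S₀ = 𝒢 ∪ {∅, X} = { {}, { a }, { b }, { b, c }, X }.
Round 1 adds 2:
  { a, b }  = { b } ∪ { a }
  { a, c }  = { b }ᶜ
  — 7 sets.
Round 2: 1 new —
  { c }  = { a, b }ᶜ
  — 8 sets.
Round 3 adds nothing — fixpoint reached.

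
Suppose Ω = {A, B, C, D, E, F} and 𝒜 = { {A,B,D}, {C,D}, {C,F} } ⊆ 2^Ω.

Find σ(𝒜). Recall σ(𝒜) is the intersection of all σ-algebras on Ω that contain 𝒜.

Seed the family with 𝒜 together with ∅ and Ω: { {}, {C,D}, {C,F}, {A,B,D}, Ω }.
Pass 1 adds 6:
  {C,D,F}  = {C,D} ∪ {C,F}
  {C,E,F}  = Ω∖{A,B,D}
  {A,B,C,D}  = {C,D} ∪ {A,B,D}
  {A,B,D,E}  = Ω∖{C,F}
  {A,B,E,F}  = Ω∖{C,D}
  {A,B,C,D,F}  = {C,F} ∪ {A,B,D}
  (now 11)
Pass 2. New:
  {E}  = Ω∖{A,B,C,D,F}
  {E,F}  = Ω∖{A,B,C,D}
  {A,B,E}  = Ω∖{C,D,F}
  {C,D,E,F}  = {C,D} ∪ {C,E,F}
  {A,B,C,D,E}  = {C,D} ∪ {A,B,D,E}
  {A,B,C,E,F}  = {C,E,F} ∪ {A,B,E,F}
  {A,B,D,E,F}  = {A,B,D,E} ∪ {A,B,E,F}
  (now 18)
Pass 3 adds 5:
  {C}  = Ω∖{A,B,D,E,F}
  {D}  = Ω∖{A,B,C,E,F}
  {F}  = Ω∖{A,B,C,D,E}
  {A,B}  = Ω∖{C,D,E,F}
  {C,D,E}  = {C,D} ∪ {E}
  (now 23)
Pass 4 adds 9:
  {C,E}  = {E} ∪ {C}
  {D,E}  = {E} ∪ {D}
  {D,F}  = {F} ∪ {D}
  {A,B,C}  = {A,B} ∪ {C}
  {A,B,F}  = Ω∖{C,D,E}
  {D,E,F}  = {E,F} ∪ {D}
  {A,B,C,E}  = {C} ∪ {A,B,E}
  {A,B,C,F}  = {A,B} ∪ {C,F}
  {A,B,D,F}  = {F} ∪ {A,B,D}
  (now 32)
Pass 5: stable.

σ(𝒜) = { {}, {C}, {D}, {E}, {F}, {A,B}, {C,D}, {C,E}, {C,F}, {D,E}, {D,F}, {E,F}, {A,B,C}, {A,B,D}, {A,B,E}, {A,B,F}, {C,D,E}, {C,D,F}, {C,E,F}, {D,E,F}, {A,B,C,D}, {A,B,C,E}, {A,B,C,F}, {A,B,D,E}, {A,B,D,F}, {A,B,E,F}, {C,D,E,F}, {A,B,C,D,E}, {A,B,C,D,F}, {A,B,C,E,F}, {A,B,D,E,F}, Ω }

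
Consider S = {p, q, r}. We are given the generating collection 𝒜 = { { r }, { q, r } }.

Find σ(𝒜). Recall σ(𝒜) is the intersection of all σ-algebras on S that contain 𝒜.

Initial family (4 sets): { ∅, { r }, { q, r }, S }.
Pass 1: +2 →
  { p }  = { q, r }ᶜ
  { p, q }  = { r }ᶜ
  [6 total]
Pass 2 (1 new):
  { p, r }  = { r } ∪ { p }
  [7 total]
Pass 3. New:
  { q }  = { p, r }ᶜ
  [8 total]
Pass 4: already closed under ᶜ and ∪.

Therefore σ(𝒜) = { ∅, { p }, { q }, { r }, { p, q }, { p, r }, { q, r }, S } (|σ(𝒜)| = 8).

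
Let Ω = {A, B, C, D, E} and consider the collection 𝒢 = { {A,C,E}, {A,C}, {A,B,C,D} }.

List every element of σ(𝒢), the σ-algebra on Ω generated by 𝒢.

Start: 𝒢 ∪ {∅, Ω} = { ∅, {A,C}, {A,C,E}, {A,B,C,D}, Ω }.
Iteration 1: 3 new —
  {E}  = {A,B,C,D}ᶜ
  {B,D}  = {A,C,E}ᶜ
  {B,D,E}  = {A,C}ᶜ
  |family| = 8
Iteration 2: closed — nothing new.

σ(𝒢) = { ∅, {E}, {A,C}, {B,D}, {A,C,E}, {B,D,E}, {A,B,C,D}, Ω }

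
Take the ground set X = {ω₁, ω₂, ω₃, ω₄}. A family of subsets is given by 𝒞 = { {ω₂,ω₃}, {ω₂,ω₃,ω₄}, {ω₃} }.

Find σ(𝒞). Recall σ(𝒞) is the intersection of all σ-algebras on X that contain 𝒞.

σ(𝒞) = { ∅, {ω₁}, {ω₂}, {ω₃}, {ω₄}, {ω₁,ω₂}, {ω₁,ω₃}, {ω₁,ω₄}, {ω₂,ω₃}, {ω₂,ω₄}, {ω₃,ω₄}, {ω₁,ω₂,ω₃}, {ω₁,ω₂,ω₄}, {ω₁,ω₃,ω₄}, {ω₂,ω₃,ω₄}, X }

Working:
Begin from { ∅, {ω₃}, {ω₂,ω₃}, {ω₂,ω₃,ω₄}, X } (that is, 𝒞 plus ∅ and X).
Iteration 1: 3 new —
  {ω₁}  = ᶜ of {ω₂,ω₃,ω₄}
  {ω₁,ω₄}  = ᶜ of {ω₂,ω₃}
  {ω₁,ω₂,ω₄}  = ᶜ of {ω₃}
  — 8 sets.
Iteration 2 (3 new):
  {ω₁,ω₃}  = {ω₃} ∪ {ω₁}
  {ω₁,ω₂,ω₃}  = {ω₂,ω₃} ∪ {ω₁}
  {ω₁,ω₃,ω₄}  = {ω₃} ∪ {ω₁,ω₄}
  — 11 sets.
Iteration 3 (3 new):
  {ω₂}  = ᶜ of {ω₁,ω₃,ω₄}
  {ω₄}  = ᶜ of {ω₁,ω₂,ω₃}
  {ω₂,ω₄}  = ᶜ of {ω₁,ω₃}
  — 14 sets.
Iteration 4: 2 new —
  {ω₁,ω₂}  = {ω₂} ∪ {ω₁}
  {ω₃,ω₄}  = {ω₃} ∪ {ω₄}
  — 16 sets.
After Iteration 5 the family is unchanged; done.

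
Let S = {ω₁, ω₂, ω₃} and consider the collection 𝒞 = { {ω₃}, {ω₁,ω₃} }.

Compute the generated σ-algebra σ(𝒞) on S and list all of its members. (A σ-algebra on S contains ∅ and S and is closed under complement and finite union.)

Seed the family with 𝒞 together with ∅ and S: { {}, {ω₃}, {ω₁,ω₃}, S }.
Round 1 (2 new):
  {ω₂}  = complement {ω₁,ω₃}
  {ω₁,ω₂}  = complement {ω₃}
  (now 6)
Round 2 adds 1:
  {ω₂,ω₃}  = {ω₃} ∪ {ω₂}
  (now 7)
Round 3 (1 new):
  {ω₁}  = complement {ω₂,ω₃}
  (now 8)
Round 4 adds nothing — fixpoint reached.

Therefore σ(𝒞) = { {}, {ω₁}, {ω₂}, {ω₃}, {ω₁,ω₂}, {ω₁,ω₃}, {ω₂,ω₃}, S } (|σ(𝒞)| = 8).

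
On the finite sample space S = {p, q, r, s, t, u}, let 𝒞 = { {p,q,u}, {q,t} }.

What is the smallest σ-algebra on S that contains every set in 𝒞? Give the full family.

Initial family (4 sets): { ∅, {q,t}, {p,q,u}, S }.
Round 1 adds 3:
  {r,s,t}  = ᶜ of {p,q,u}
  {p,q,t,u}  = {q,t} ∪ {p,q,u}
  {p,r,s,u}  = ᶜ of {q,t}
  [7 total]
Round 2: 4 new —
  {r,s}  = ᶜ of {p,q,t,u}
  {q,r,s,t}  = {q,t} ∪ {r,s,t}
  {p,q,r,s,u}  = {p,r,s,u} ∪ {p,q,u}
  {p,r,s,t,u}  = {r,s,t} ∪ {p,r,s,u}
  [11 total]
Round 3: +3 →
  {q}  = ᶜ of {p,r,s,t,u}
  {t}  = ᶜ of {p,q,r,s,u}
  {p,u}  = ᶜ of {q,r,s,t}
  [14 total]
Round 4. New:
  {p,t,u}  = {p,u} ∪ {t}
  {q,r,s}  = {r,s} ∪ {q}
  [16 total]
Round 5: already closed under ᶜ and ∪.

|σ(𝒞)| = 16.  σ(𝒞) = { ∅, {q}, {t}, {p,u}, {q,t}, {r,s}, {p,q,u}, {p,t,u}, {q,r,s}, {r,s,t}, {p,q,t,u}, {p,r,s,u}, {q,r,s,t}, {p,q,r,s,u}, {p,r,s,t,u}, S }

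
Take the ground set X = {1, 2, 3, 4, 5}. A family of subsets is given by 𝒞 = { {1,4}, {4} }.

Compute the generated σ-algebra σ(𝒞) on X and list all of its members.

|σ(𝒞)| = 8.  σ(𝒞) = { {}, {1}, {4}, {1,4}, {2,3,5}, {1,2,3,5}, {2,3,4,5}, X }

Trace:
Initial family (4 sets): { {}, {4}, {1,4}, X }.
Round 1: 2 new —
  {2,3,5}  = X∖{1,4}
  {1,2,3,5}  = X∖{4}
  (now 6)
Round 2. New:
  {2,3,4,5}  = {2,3,5} ∪ {4}
  (now 7)
Round 3: +1 →
  {1}  = X∖{2,3,4,5}
  (now 8)
Round 4: stable.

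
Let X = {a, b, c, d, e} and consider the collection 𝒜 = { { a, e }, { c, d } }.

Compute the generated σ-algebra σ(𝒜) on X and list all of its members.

Begin from { ∅, { a, e }, { c, d }, X } (that is, 𝒜 plus ∅ and X).
Pass 1 (3 new):
  { a, b, e }  = ᶜ of { c, d }
  { b, c, d }  = ᶜ of { a, e }
  { a, c, d, e }  = { a, e } ∪ { c, d }
  (now 7)
Pass 2. New:
  { b }  = ᶜ of { a, c, d, e }
  (now 8)
Pass 3 adds nothing — fixpoint reached.

|σ(𝒜)| = 8.  σ(𝒜) = { ∅, { b }, { a, e }, { c, d }, { a, b, e }, { b, c, d }, { a, c, d, e }, X }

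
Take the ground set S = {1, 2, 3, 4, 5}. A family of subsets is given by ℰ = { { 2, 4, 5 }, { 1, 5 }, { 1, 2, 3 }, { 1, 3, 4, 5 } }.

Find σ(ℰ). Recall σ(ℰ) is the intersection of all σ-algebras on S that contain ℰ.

Answer: σ(ℰ) = { ∅, { 1 }, { 2 }, { 3 }, { 4 }, { 5 }, { 1, 2 }, { 1, 3 }, { 1, 4 }, { 1, 5 }, { 2, 3 }, { 2, 4 }, { 2, 5 }, { 3, 4 }, { 3, 5 }, { 4, 5 }, { 1, 2, 3 }, { 1, 2, 4 }, { 1, 2, 5 }, { 1, 3, 4 }, { 1, 3, 5 }, { 1, 4, 5 }, { 2, 3, 4 }, { 2, 3, 5 }, { 2, 4, 5 }, { 3, 4, 5 }, { 1, 2, 3, 4 }, { 1, 2, 3, 5 }, { 1, 2, 4, 5 }, { 1, 3, 4, 5 }, { 2, 3, 4, 5 }, S }

Check:
Take S₀ = ℰ ∪ {∅, S} = { ∅, { 1, 5 }, { 1, 2, 3 }, { 2, 4, 5 }, { 1, 3, 4, 5 }, S }.
Iteration 1 adds 6:
  { 2 }  = { 1, 3, 4, 5 }ᶜ
  { 1, 3 }  = { 2, 4, 5 }ᶜ
  { 4, 5 }  = { 1, 2, 3 }ᶜ
  { 2, 3, 4 }  = { 1, 5 }ᶜ
  { 1, 2, 3, 5 }  = { 1, 2, 3 } ∪ { 1, 5 }
  { 1, 2, 4, 5 }  = { 1, 5 } ∪ { 2, 4, 5 }
  [12 total]
Iteration 2: +7 →
  { 3 }  = { 1, 2, 4, 5 }ᶜ
  { 4 }  = { 1, 2, 3, 5 }ᶜ
  { 1, 2, 5 }  = { 2 } ∪ { 1, 5 }
  { 1, 3, 5 }  = { 1, 3 } ∪ { 1, 5 }
  { 1, 4, 5 }  = { 4, 5 } ∪ { 1, 5 }
  { 1, 2, 3, 4 }  = { 1, 2, 3 } ∪ { 2, 3, 4 }
  { 2, 3, 4, 5 }  = { 2, 3, 4 } ∪ { 4, 5 }
  [19 total]
Iteration 3. New:
  { 1 }  = { 2, 3, 4, 5 }ᶜ
  { 5 }  = { 1, 2, 3, 4 }ᶜ
  { 2, 3 }  = { 1, 4, 5 }ᶜ
  { 2, 4 }  = { 1, 3, 5 }ᶜ
  { 3, 4 }  = { 1, 2, 5 }ᶜ
  { 1, 3, 4 }  = { 1, 3 } ∪ { 4 }
  { 3, 4, 5 }  = { 4, 5 } ∪ { 3 }
  [26 total]
Iteration 4. New:
  { 1, 2 }  = { 3, 4, 5 }ᶜ
  { 1, 4 }  = { 4 } ∪ { 1 }
  { 2, 5 }  = { 1, 3, 4 }ᶜ
  { 3, 5 }  = { 5 } ∪ { 3 }
  { 1, 2, 4 }  = { 2, 4 } ∪ { 1 }
  { 2, 3, 5 }  = { 5 } ∪ { 2, 3 }
  [32 total]
Iteration 5: already closed under ᶜ and ∪.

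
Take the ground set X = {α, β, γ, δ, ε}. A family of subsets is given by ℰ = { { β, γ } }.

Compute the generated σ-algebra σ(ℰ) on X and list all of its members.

Start: ℰ ∪ {∅, X} = { ∅, { β, γ }, X }.
Step 1 adds 1:
  { α, δ, ε }  = X∖{ β, γ }
  (now 4)
Step 2: stable.

|σ(ℰ)| = 4.  σ(ℰ) = { ∅, { β, γ }, { α, δ, ε }, X }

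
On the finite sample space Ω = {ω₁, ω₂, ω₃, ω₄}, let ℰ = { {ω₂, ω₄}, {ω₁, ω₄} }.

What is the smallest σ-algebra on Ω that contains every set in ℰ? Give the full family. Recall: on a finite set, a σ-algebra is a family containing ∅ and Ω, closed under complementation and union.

Start: ℰ ∪ {∅, Ω} = { {}, {ω₁, ω₄}, {ω₂, ω₄}, Ω }.
Pass 1 (3 new):
  {ω₁, ω₃}  = complement {ω₂, ω₄}
  {ω₂, ω₃}  = complement {ω₁, ω₄}
  {ω₁, ω₂, ω₄}  = {ω₂, ω₄} ∪ {ω₁, ω₄}
  — 7 sets.
Pass 2: +4 →
  {ω₃}  = complement {ω₁, ω₂, ω₄}
  {ω₁, ω₂, ω₃}  = {ω₂, ω₃} ∪ {ω₁, ω₃}
  {ω₁, ω₃, ω₄}  = {ω₁, ω₄} ∪ {ω₁, ω₃}
  {ω₂, ω₃, ω₄}  = {ω₂, ω₃} ∪ {ω₂, ω₄}
  — 11 sets.
Pass 3: +3 →
  {ω₁}  = complement {ω₂, ω₃, ω₄}
  {ω₂}  = complement {ω₁, ω₃, ω₄}
  {ω₄}  = complement {ω₁, ω₂, ω₃}
  — 14 sets.
Pass 4 adds 2:
  {ω₁, ω₂}  = {ω₂} ∪ {ω₁}
  {ω₃, ω₄}  = {ω₃} ∪ {ω₄}
  — 16 sets.
After Pass 5 the family is unchanged; done.

Hence σ(ℰ) has 16 members: { {}, {ω₁}, {ω₂}, {ω₃}, {ω₄}, {ω₁, ω₂}, {ω₁, ω₃}, {ω₁, ω₄}, {ω₂, ω₃}, {ω₂, ω₄}, {ω₃, ω₄}, {ω₁, ω₂, ω₃}, {ω₁, ω₂, ω₄}, {ω₁, ω₃, ω₄}, {ω₂, ω₃, ω₄}, Ω }.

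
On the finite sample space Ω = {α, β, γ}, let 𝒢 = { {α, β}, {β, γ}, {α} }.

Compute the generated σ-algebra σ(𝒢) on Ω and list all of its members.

Initial family (5 sets): { {}, {α}, {α, β}, {β, γ}, Ω }.
Step 1: 1 new —
  {γ}  = Ω∖{α, β}
Step 2. New:
  {α, γ}  = {γ} ∪ {α}
Step 3. New:
  {β}  = Ω∖{α, γ}
After Step 4 the family is unchanged; done.

Therefore σ(𝒢) = { {}, {α}, {β}, {γ}, {α, β}, {α, γ}, {β, γ}, Ω } (|σ(𝒢)| = 8).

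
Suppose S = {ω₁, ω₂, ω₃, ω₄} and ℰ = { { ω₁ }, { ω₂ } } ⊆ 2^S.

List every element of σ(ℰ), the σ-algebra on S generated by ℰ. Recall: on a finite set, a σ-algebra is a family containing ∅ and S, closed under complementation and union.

Take S₀ = ℰ ∪ {∅, S} = { {  }, { ω₁ }, { ω₂ }, S }.
Pass 1 adds 3:
  { ω₁, ω₂ }  = { ω₂ } ∪ { ω₁ }
  { ω₁, ω₃, ω₄ }  = { ω₂ }ᶜ
  { ω₂, ω₃, ω₄ }  = { ω₁ }ᶜ
Pass 2 adds 1:
  { ω₃, ω₄ }  = { ω₁, ω₂ }ᶜ
Pass 3: no new sets; the family is a σ-algebra.

σ(ℰ) = { {  }, { ω₁ }, { ω₂ }, { ω₁, ω₂ }, { ω₃, ω₄ }, { ω₁, ω₃, ω₄ }, { ω₂, ω₃, ω₄ }, S }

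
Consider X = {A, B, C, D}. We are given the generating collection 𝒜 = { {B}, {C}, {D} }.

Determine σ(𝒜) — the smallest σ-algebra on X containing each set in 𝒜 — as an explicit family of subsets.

σ(𝒜) = { ∅, {A}, {B}, {C}, {D}, {A,B}, {A,C}, {A,D}, {B,C}, {B,D}, {C,D}, {A,B,C}, {A,B,D}, {A,C,D}, {B,C,D}, X }

Derivation:
Start: 𝒜 ∪ {∅, X} = { ∅, {B}, {C}, {D}, X }.
Round 1: +6 →
  {B,C}  = {C} ∪ {B}
  {B,D}  = {D} ∪ {B}
  {C,D}  = {C} ∪ {D}
  {A,B,C}  = {D}ᶜ
  {A,B,D}  = {C}ᶜ
  {A,C,D}  = {B}ᶜ
  (now 11)
Round 2. New:
  {A,B}  = {C,D}ᶜ
  {A,C}  = {B,D}ᶜ
  {A,D}  = {B,C}ᶜ
  {B,C,D}  = {C,D} ∪ {B}
  (now 15)
Round 3 adds 1:
  {A}  = {B,C,D}ᶜ
  (now 16)
Round 4: closed — nothing new.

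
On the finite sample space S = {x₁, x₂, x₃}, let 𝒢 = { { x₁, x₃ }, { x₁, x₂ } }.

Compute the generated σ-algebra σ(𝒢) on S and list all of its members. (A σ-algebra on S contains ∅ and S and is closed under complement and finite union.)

Seed the family with 𝒢 together with ∅ and S: { ∅, { x₁, x₂ }, { x₁, x₃ }, S }.
Iteration 1: 2 new —
  { x₂ }  = S∖{ x₁, x₃ }
  { x₃ }  = S∖{ x₁, x₂ }
Iteration 2: 1 new —
  { x₂, x₃ }  = { x₃ } ∪ { x₂ }
Iteration 3. New:
  { x₁ }  = S∖{ x₂, x₃ }
Iteration 4: already closed under ᶜ and ∪.

σ(𝒢) = { ∅, { x₁ }, { x₂ }, { x₃ }, { x₁, x₂ }, { x₁, x₃ }, { x₂, x₃ }, S }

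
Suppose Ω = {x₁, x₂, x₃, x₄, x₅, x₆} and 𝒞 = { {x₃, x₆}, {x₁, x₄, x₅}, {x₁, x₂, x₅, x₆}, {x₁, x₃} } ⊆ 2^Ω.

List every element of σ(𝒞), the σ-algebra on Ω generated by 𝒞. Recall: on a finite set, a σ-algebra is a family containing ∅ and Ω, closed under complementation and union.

Start: 𝒞 ∪ {∅, Ω} = { ∅, {x₁, x₃}, {x₃, x₆}, {x₁, x₄, x₅}, {x₁, x₂, x₅, x₆}, Ω }.
Pass 1. New:
  {x₃, x₄}  = ᶜ of {x₁, x₂, x₅, x₆}
  {x₁, x₃, x₆}  = {x₁, x₃} ∪ {x₃, x₆}
  {x₂, x₃, x₆}  = ᶜ of {x₁, x₄, x₅}
  {x₁, x₂, x₄, x₅}  = ᶜ of {x₃, x₆}
  {x₁, x₃, x₄, x₅}  = {x₁, x₄, x₅} ∪ {x₁, x₃}
  {x₂, x₄, x₅, x₆}  = ᶜ of {x₁, x₃}
  {x₁, x₂, x₃, x₅, x₆}  = {x₁, x₃} ∪ {x₁, x₂, x₅, x₆}
  {x₁, x₂, x₄, x₅, x₆}  = {x₁, x₄, x₅} ∪ {x₁, x₂, x₅, x₆}
  {x₁, x₃, x₄, x₅, x₆}  = {x₁, x₄, x₅} ∪ {x₃, x₆}
  |family| = 15
Pass 2 (12 new):
  {x₂}  = ᶜ of {x₁, x₃, x₄, x₅, x₆}
  {x₃}  = ᶜ of {x₁, x₂, x₄, x₅, x₆}
  {x₄}  = ᶜ of {x₁, x₂, x₃, x₅, x₆}
  {x₂, x₆}  = ᶜ of {x₁, x₃, x₄, x₅}
  {x₁, x₃, x₄}  = {x₃, x₄} ∪ {x₁, x₃}
  {x₂, x₄, x₅}  = ᶜ of {x₁, x₃, x₆}
  {x₃, x₄, x₆}  = {x₃, x₄} ∪ {x₃, x₆}
  {x₁, x₂, x₃, x₆}  = {x₁, x₃, x₆} ∪ {x₂, x₃, x₆}
  {x₁, x₃, x₄, x₆}  = {x₃, x₄} ∪ {x₁, x₃, x₆}
  {x₂, x₃, x₄, x₆}  = {x₃, x₄} ∪ {x₂, x₃, x₆}
  {x₁, x₂, x₃, x₄, x₅}  = {x₃, x₄} ∪ {x₁, x₂, x₄, x₅}
  {x₂, x₃, x₄, x₅, x₆}  = {x₃, x₄} ∪ {x₂, x₄, x₅, x₆}
  |family| = 27
Pass 3 adds 15:
  {x₁}  = ᶜ of {x₂, x₃, x₄, x₅, x₆}
  {x₆}  = ᶜ of {x₁, x₂, x₃, x₄, x₅}
  {x₁, x₅}  = ᶜ of {x₂, x₃, x₄, x₆}
  {x₂, x₃}  = {x₂} ∪ {x₃}
  {x₂, x₄}  = {x₂} ∪ {x₄}
  {x₂, x₅}  = ᶜ of {x₁, x₃, x₄, x₆}
  {x₄, x₅}  = ᶜ of {x₁, x₂, x₃, x₆}
  {x₁, x₂, x₃}  = {x₂} ∪ {x₁, x₃}
  {x₁, x₂, x₅}  = ᶜ of {x₃, x₄, x₆}
  {x₂, x₃, x₄}  = {x₃, x₄} ∪ {x₂}
  {x₂, x₄, x₆}  = {x₂, x₆} ∪ {x₄}
  {x₂, x₅, x₆}  = ᶜ of {x₁, x₃, x₄}
  {x₁, x₂, x₃, x₄}  = {x₂} ∪ {x₁, x₃, x₄}
  {x₂, x₃, x₄, x₅}  = {x₃, x₄} ∪ {x₂, x₄, x₅}
  {x₁, x₂, x₃, x₄, x₆}  = {x₃, x₄} ∪ {x₁, x₂, x₃, x₆}
  |family| = 42
Pass 4: +19 →
  {x₅}  = ᶜ of {x₁, x₂, x₃, x₄, x₆}
  {x₁, x₂}  = {x₂} ∪ {x₁}
  {x₁, x₄}  = {x₄} ∪ {x₁}
  {x₁, x₆}  = ᶜ of {x₂, x₃, x₄, x₅}
  {x₄, x₆}  = {x₄} ∪ {x₆}
  {x₅, x₆}  = ᶜ of {x₁, x₂, x₃, x₄}
  {x₁, x₂, x₄}  = {x₁} ∪ {x₂, x₄}
  {x₁, x₂, x₆}  = {x₂, x₆} ∪ {x₁}
  {x₁, x₃, x₅}  = ᶜ of {x₂, x₄, x₆}
  {x₁, x₅, x₆}  = ᶜ of {x₂, x₃, x₄}
  {x₂, x₃, x₅}  = {x₃} ∪ {x₂, x₅}
  {x₃, x₄, x₅}  = {x₃, x₄} ∪ {x₄, x₅}
  {x₄, x₅, x₆}  = ᶜ of {x₁, x₂, x₃}
  {x₁, x₂, x₃, x₅}  = {x₁, x₃} ∪ {x₁, x₂, x₅}
  {x₁, x₂, x₄, x₆}  = {x₂, x₄, x₆} ∪ {x₁}
  {x₁, x₃, x₅, x₆}  = ᶜ of {x₂, x₄}
  {x₁, x₄, x₅, x₆}  = ᶜ of {x₂, x₃}
  {x₂, x₃, x₅, x₆}  = {x₂, x₃, x₆} ∪ {x₂, x₅}
  {x₃, x₄, x₅, x₆}  = {x₄, x₅} ∪ {x₃, x₆}
  |family| = 61
Pass 5 (3 new):
  {x₃, x₅}  = ᶜ of {x₁, x₂, x₄, x₆}
  {x₁, x₄, x₆}  = ᶜ of {x₂, x₃, x₅}
  {x₃, x₅, x₆}  = ᶜ of {x₁, x₂, x₄}
  |family| = 64
Pass 6: stable.

Hence σ(𝒞) has 64 members: { ∅, {x₁}, {x₂}, {x₃}, {x₄}, {x₅}, {x₆}, {x₁, x₂}, {x₁, x₃}, {x₁, x₄}, {x₁, x₅}, {x₁, x₆}, {x₂, x₃}, {x₂, x₄}, {x₂, x₅}, {x₂, x₆}, {x₃, x₄}, {x₃, x₅}, {x₃, x₆}, {x₄, x₅}, {x₄, x₆}, {x₅, x₆}, {x₁, x₂, x₃}, {x₁, x₂, x₄}, {x₁, x₂, x₅}, {x₁, x₂, x₆}, {x₁, x₃, x₄}, {x₁, x₃, x₅}, {x₁, x₃, x₆}, {x₁, x₄, x₅}, {x₁, x₄, x₆}, {x₁, x₅, x₆}, {x₂, x₃, x₄}, {x₂, x₃, x₅}, {x₂, x₃, x₆}, {x₂, x₄, x₅}, {x₂, x₄, x₆}, {x₂, x₅, x₆}, {x₃, x₄, x₅}, {x₃, x₄, x₆}, {x₃, x₅, x₆}, {x₄, x₅, x₆}, {x₁, x₂, x₃, x₄}, {x₁, x₂, x₃, x₅}, {x₁, x₂, x₃, x₆}, {x₁, x₂, x₄, x₅}, {x₁, x₂, x₄, x₆}, {x₁, x₂, x₅, x₆}, {x₁, x₃, x₄, x₅}, {x₁, x₃, x₄, x₆}, {x₁, x₃, x₅, x₆}, {x₁, x₄, x₅, x₆}, {x₂, x₃, x₄, x₅}, {x₂, x₃, x₄, x₆}, {x₂, x₃, x₅, x₆}, {x₂, x₄, x₅, x₆}, {x₃, x₄, x₅, x₆}, {x₁, x₂, x₃, x₄, x₅}, {x₁, x₂, x₃, x₄, x₆}, {x₁, x₂, x₃, x₅, x₆}, {x₁, x₂, x₄, x₅, x₆}, {x₁, x₃, x₄, x₅, x₆}, {x₂, x₃, x₄, x₅, x₆}, Ω }.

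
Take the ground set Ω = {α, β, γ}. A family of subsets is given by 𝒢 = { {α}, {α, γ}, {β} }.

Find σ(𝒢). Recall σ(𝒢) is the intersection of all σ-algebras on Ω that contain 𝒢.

σ(𝒢) = { {}, {α}, {β}, {γ}, {α, β}, {α, γ}, {β, γ}, Ω }

Working:
Seed the family with 𝒢 together with ∅ and Ω: { {}, {α}, {β}, {α, γ}, Ω }.
Step 1: 2 new —
  {α, β}  = {β} ∪ {α}
  {β, γ}  = Ω∖{α}
  |family| = 7
Step 2: +1 →
  {γ}  = Ω∖{α, β}
  |family| = 8
After Step 3 the family is unchanged; done.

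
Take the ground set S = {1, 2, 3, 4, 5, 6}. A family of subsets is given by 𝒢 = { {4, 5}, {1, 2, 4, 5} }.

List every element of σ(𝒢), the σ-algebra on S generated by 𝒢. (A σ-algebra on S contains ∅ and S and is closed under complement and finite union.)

Take S₀ = 𝒢 ∪ {∅, S} = { ∅, {4, 5}, {1, 2, 4, 5}, S }.
Iteration 1. New:
  {3, 6}  = complement {1, 2, 4, 5}
  {1, 2, 3, 6}  = complement {4, 5}
  [6 total]
Iteration 2: 1 new —
  {3, 4, 5, 6}  = {4, 5} ∪ {3, 6}
  [7 total]
Iteration 3 adds 1:
  {1, 2}  = complement {3, 4, 5, 6}
  [8 total]
Iteration 4: already closed under ᶜ and ∪.

Hence σ(𝒢) has 8 members: { ∅, {1, 2}, {3, 6}, {4, 5}, {1, 2, 3, 6}, {1, 2, 4, 5}, {3, 4, 5, 6}, S }.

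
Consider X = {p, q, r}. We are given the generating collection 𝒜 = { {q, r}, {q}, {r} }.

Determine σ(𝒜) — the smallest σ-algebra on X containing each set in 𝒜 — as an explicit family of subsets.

σ(𝒜) = { {}, {p}, {q}, {r}, {p, q}, {p, r}, {q, r}, X }

Check:
Take S₀ = 𝒜 ∪ {∅, X} = { {}, {q}, {r}, {q, r}, X }.
Iteration 1: 3 new —
  {p}  = X∖{q, r}
  {p, q}  = X∖{r}
  {p, r}  = X∖{q}
  — 8 sets.
Iteration 2 adds nothing — fixpoint reached.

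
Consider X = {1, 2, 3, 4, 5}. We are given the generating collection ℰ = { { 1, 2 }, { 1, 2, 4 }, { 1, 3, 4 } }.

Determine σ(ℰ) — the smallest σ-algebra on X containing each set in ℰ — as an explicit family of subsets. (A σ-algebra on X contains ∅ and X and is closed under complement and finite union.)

Answer: σ(ℰ) = { ∅, { 1 }, { 2 }, { 3 }, { 4 }, { 5 }, { 1, 2 }, { 1, 3 }, { 1, 4 }, { 1, 5 }, { 2, 3 }, { 2, 4 }, { 2, 5 }, { 3, 4 }, { 3, 5 }, { 4, 5 }, { 1, 2, 3 }, { 1, 2, 4 }, { 1, 2, 5 }, { 1, 3, 4 }, { 1, 3, 5 }, { 1, 4, 5 }, { 2, 3, 4 }, { 2, 3, 5 }, { 2, 4, 5 }, { 3, 4, 5 }, { 1, 2, 3, 4 }, { 1, 2, 3, 5 }, { 1, 2, 4, 5 }, { 1, 3, 4, 5 }, { 2, 3, 4, 5 }, X }

Trace:
Initial family (5 sets): { ∅, { 1, 2 }, { 1, 2, 4 }, { 1, 3, 4 }, X }.
Round 1: +4 →
  { 2, 5 }  = ᶜ of { 1, 3, 4 }
  { 3, 5 }  = ᶜ of { 1, 2, 4 }
  { 3, 4, 5 }  = ᶜ of { 1, 2 }
  { 1, 2, 3, 4 }  = { 1, 3, 4 } ∪ { 1, 2 }
  [9 total]
Round 2 (7 new):
  { 5 }  = ᶜ of { 1, 2, 3, 4 }
  { 1, 2, 5 }  = { 2, 5 } ∪ { 1, 2 }
  { 2, 3, 5 }  = { 2, 5 } ∪ { 3, 5 }
  { 1, 2, 3, 5 }  = { 1, 2 } ∪ { 3, 5 }
  { 1, 2, 4, 5 }  = { 2, 5 } ∪ { 1, 2, 4 }
  { 1, 3, 4, 5 }  = { 3, 4, 5 } ∪ { 1, 3, 4 }
  { 2, 3, 4, 5 }  = { 2, 5 } ∪ { 3, 4, 5 }
  [16 total]
Round 3. New:
  { 1 }  = ᶜ of { 2, 3, 4, 5 }
  { 2 }  = ᶜ of { 1, 3, 4, 5 }
  { 3 }  = ᶜ of { 1, 2, 4, 5 }
  { 4 }  = ᶜ of { 1, 2, 3, 5 }
  { 1, 4 }  = ᶜ of { 2, 3, 5 }
  { 3, 4 }  = ᶜ of { 1, 2, 5 }
  [22 total]
Round 4 adds 10:
  { 1, 3 }  = { 3 } ∪ { 1 }
  { 1, 5 }  = { 5 } ∪ { 1 }
  { 2, 3 }  = { 2 } ∪ { 3 }
  { 2, 4 }  = { 2 } ∪ { 4 }
  { 4, 5 }  = { 5 } ∪ { 4 }
  { 1, 2, 3 }  = { 1, 2 } ∪ { 3 }
  { 1, 3, 5 }  = { 3, 5 } ∪ { 1 }
  { 1, 4, 5 }  = { 5 } ∪ { 1, 4 }
  { 2, 3, 4 }  = { 3, 4 } ∪ { 2 }
  { 2, 4, 5 }  = { 2, 5 } ∪ { 4 }
  [32 total]
After Round 5 the family is unchanged; done.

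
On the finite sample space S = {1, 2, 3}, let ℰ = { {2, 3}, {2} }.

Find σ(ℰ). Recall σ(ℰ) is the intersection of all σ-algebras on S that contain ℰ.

Answer: σ(ℰ) = { {}, {1}, {2}, {3}, {1, 2}, {1, 3}, {2, 3}, S }

Working:
Take S₀ = ℰ ∪ {∅, S} = { {}, {2}, {2, 3}, S }.
Step 1: 2 new —
  {1}  = S∖{2, 3}
  {1, 3}  = S∖{2}
Step 2. New:
  {1, 2}  = {2} ∪ {1}
Step 3 adds 1:
  {3}  = S∖{1, 2}
Step 4: closed — nothing new.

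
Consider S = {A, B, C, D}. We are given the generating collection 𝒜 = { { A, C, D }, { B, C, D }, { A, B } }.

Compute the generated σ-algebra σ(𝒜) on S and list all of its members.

Answer: σ(𝒜) = { {}, { A }, { B }, { A, B }, { C, D }, { A, C, D }, { B, C, D }, S }

Check:
Begin from { {}, { A, B }, { A, C, D }, { B, C, D }, S } (that is, 𝒜 plus ∅ and S).
Round 1: +3 →
  { A }  = { B, C, D }ᶜ
  { B }  = { A, C, D }ᶜ
  { C, D }  = { A, B }ᶜ
Round 2: already closed under ᶜ and ∪.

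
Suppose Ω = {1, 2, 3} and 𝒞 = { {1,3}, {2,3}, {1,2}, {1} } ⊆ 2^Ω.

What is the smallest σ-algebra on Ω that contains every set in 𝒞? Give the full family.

Initial family (6 sets): { {}, {1}, {1,2}, {1,3}, {2,3}, Ω }.
Iteration 1. New:
  {2}  = {1,3}ᶜ
  {3}  = {1,2}ᶜ
  |family| = 8
Iteration 2 adds nothing — fixpoint reached.

σ(𝒞) = { {}, {1}, {2}, {3}, {1,2}, {1,3}, {2,3}, Ω }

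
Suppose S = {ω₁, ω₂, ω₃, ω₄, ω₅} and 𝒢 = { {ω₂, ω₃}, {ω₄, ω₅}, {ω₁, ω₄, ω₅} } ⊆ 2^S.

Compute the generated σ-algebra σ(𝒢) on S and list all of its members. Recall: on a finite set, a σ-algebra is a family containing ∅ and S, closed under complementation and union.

σ(𝒢) = { {}, {ω₁}, {ω₂, ω₃}, {ω₄, ω₅}, {ω₁, ω₂, ω₃}, {ω₁, ω₄, ω₅}, {ω₂, ω₃, ω₄, ω₅}, S }

Trace:
Initial family (5 sets): { {}, {ω₂, ω₃}, {ω₄, ω₅}, {ω₁, ω₄, ω₅}, S }.
Round 1 (2 new):
  {ω₁, ω₂, ω₃}  = ᶜ of {ω₄, ω₅}
  {ω₂, ω₃, ω₄, ω₅}  = {ω₄, ω₅} ∪ {ω₂, ω₃}
Round 2 adds 1:
  {ω₁}  = ᶜ of {ω₂, ω₃, ω₄, ω₅}
After Round 3 the family is unchanged; done.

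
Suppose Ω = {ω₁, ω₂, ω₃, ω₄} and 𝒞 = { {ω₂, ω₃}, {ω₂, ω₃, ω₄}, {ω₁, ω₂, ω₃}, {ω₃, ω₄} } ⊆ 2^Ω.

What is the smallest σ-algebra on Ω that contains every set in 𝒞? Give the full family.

Start: 𝒞 ∪ {∅, Ω} = { {}, {ω₂, ω₃}, {ω₃, ω₄}, {ω₁, ω₂, ω₃}, {ω₂, ω₃, ω₄}, Ω }.
Step 1. New:
  {ω₁}  = Ω∖{ω₂, ω₃, ω₄}
  {ω₄}  = Ω∖{ω₁, ω₂, ω₃}
  {ω₁, ω₂}  = Ω∖{ω₃, ω₄}
  {ω₁, ω₄}  = Ω∖{ω₂, ω₃}
Step 2. New:
  {ω₁, ω₂, ω₄}  = {ω₁, ω₂} ∪ {ω₁, ω₄}
  {ω₁, ω₃, ω₄}  = {ω₃, ω₄} ∪ {ω₁, ω₄}
Step 3: +2 →
  {ω₂}  = Ω∖{ω₁, ω₃, ω₄}
  {ω₃}  = Ω∖{ω₁, ω₂, ω₄}
Step 4: 2 new —
  {ω₁, ω₃}  = {ω₃} ∪ {ω₁}
  {ω₂, ω₄}  = {ω₄} ∪ {ω₂}
After Step 5 the family is unchanged; done.

Therefore σ(𝒞) = { {}, {ω₁}, {ω₂}, {ω₃}, {ω₄}, {ω₁, ω₂}, {ω₁, ω₃}, {ω₁, ω₄}, {ω₂, ω₃}, {ω₂, ω₄}, {ω₃, ω₄}, {ω₁, ω₂, ω₃}, {ω₁, ω₂, ω₄}, {ω₁, ω₃, ω₄}, {ω₂, ω₃, ω₄}, Ω } (|σ(𝒞)| = 16).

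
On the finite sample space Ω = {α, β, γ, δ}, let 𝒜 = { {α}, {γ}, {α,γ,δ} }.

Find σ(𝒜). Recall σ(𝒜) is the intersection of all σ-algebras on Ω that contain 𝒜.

Initial family (5 sets): { {}, {α}, {γ}, {α,γ,δ}, Ω }.
Round 1 (4 new):
  {β}  = complement {α,γ,δ}
  {α,γ}  = {γ} ∪ {α}
  {α,β,δ}  = complement {γ}
  {β,γ,δ}  = complement {α}
  |family| = 9
Round 2: +4 →
  {α,β}  = {β} ∪ {α}
  {β,γ}  = {β} ∪ {γ}
  {β,δ}  = complement {α,γ}
  {α,β,γ}  = {β} ∪ {α,γ}
  |family| = 13
Round 3. New:
  {δ}  = complement {α,β,γ}
  {α,δ}  = complement {β,γ}
  {γ,δ}  = complement {α,β}
  |family| = 16
Round 4: already closed under ᶜ and ∪.

Hence σ(𝒜) has 16 members: { {}, {α}, {β}, {γ}, {δ}, {α,β}, {α,γ}, {α,δ}, {β,γ}, {β,δ}, {γ,δ}, {α,β,γ}, {α,β,δ}, {α,γ,δ}, {β,γ,δ}, Ω }.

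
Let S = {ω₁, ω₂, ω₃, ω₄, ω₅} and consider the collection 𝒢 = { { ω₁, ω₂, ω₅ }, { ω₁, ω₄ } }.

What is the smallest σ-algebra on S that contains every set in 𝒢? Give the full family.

Answer: σ(𝒢) = { {  }, { ω₁ }, { ω₃ }, { ω₄ }, { ω₁, ω₃ }, { ω₁, ω₄ }, { ω₂, ω₅ }, { ω₃, ω₄ }, { ω₁, ω₂, ω₅ }, { ω₁, ω₃, ω₄ }, { ω₂, ω₃, ω₅ }, { ω₂, ω₄, ω₅ }, { ω₁, ω₂, ω₃, ω₅ }, { ω₁, ω₂, ω₄, ω₅ }, { ω₂, ω₃, ω₄, ω₅ }, S }

Check:
Start: 𝒢 ∪ {∅, S} = { {  }, { ω₁, ω₄ }, { ω₁, ω₂, ω₅ }, S }.
Step 1. New:
  { ω₃, ω₄ }  = ᶜ of { ω₁, ω₂, ω₅ }
  { ω₂, ω₃, ω₅ }  = ᶜ of { ω₁, ω₄ }
  { ω₁, ω₂, ω₄, ω₅ }  = { ω₁, ω₂, ω₅ } ∪ { ω₁, ω₄ }
  — 7 sets.
Step 2. New:
  { ω₃ }  = ᶜ of { ω₁, ω₂, ω₄, ω₅ }
  { ω₁, ω₃, ω₄ }  = { ω₃, ω₄ } ∪ { ω₁, ω₄ }
  { ω₁, ω₂, ω₃, ω₅ }  = { ω₁, ω₂, ω₅ } ∪ { ω₂, ω₃, ω₅ }
  { ω₂, ω₃, ω₄, ω₅ }  = { ω₃, ω₄ } ∪ { ω₂, ω₃, ω₅ }
  — 11 sets.
Step 3: 3 new —
  { ω₁ }  = ᶜ of { ω₂, ω₃, ω₄, ω₅ }
  { ω₄ }  = ᶜ of { ω₁, ω₂, ω₃, ω₅ }
  { ω₂, ω₅ }  = ᶜ of { ω₁, ω₃, ω₄ }
  — 14 sets.
Step 4 (2 new):
  { ω₁, ω₃ }  = { ω₃ } ∪ { ω₁ }
  { ω₂, ω₄, ω₅ }  = { ω₂, ω₅ } ∪ { ω₄ }
  — 16 sets.
Step 5: stable.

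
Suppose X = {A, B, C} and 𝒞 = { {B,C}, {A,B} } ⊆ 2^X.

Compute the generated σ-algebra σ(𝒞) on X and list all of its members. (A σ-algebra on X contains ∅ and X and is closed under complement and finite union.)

Answer: σ(𝒞) = { {}, {A}, {B}, {C}, {A,B}, {A,C}, {B,C}, X }

Trace:
Take S₀ = 𝒞 ∪ {∅, X} = { {}, {A,B}, {B,C}, X }.
Round 1: +2 →
  {A}  = X∖{B,C}
  {C}  = X∖{A,B}
  |family| = 6
Round 2. New:
  {A,C}  = {C} ∪ {A}
  |family| = 7
Round 3 adds 1:
  {B}  = X∖{A,C}
  |family| = 8
Round 4: already closed under ᶜ and ∪.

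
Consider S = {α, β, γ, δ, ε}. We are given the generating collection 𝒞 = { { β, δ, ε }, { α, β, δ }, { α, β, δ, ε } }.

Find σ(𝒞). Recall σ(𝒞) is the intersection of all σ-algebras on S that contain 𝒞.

|σ(𝒞)| = 16.  σ(𝒞) = { {}, { α }, { γ }, { ε }, { α, γ }, { α, ε }, { β, δ }, { γ, ε }, { α, β, δ }, { α, γ, ε }, { β, γ, δ }, { β, δ, ε }, { α, β, γ, δ }, { α, β, δ, ε }, { β, γ, δ, ε }, S }

Working:
Take S₀ = 𝒞 ∪ {∅, S} = { {}, { α, β, δ }, { β, δ, ε }, { α, β, δ, ε }, S }.
Pass 1: +3 →
  { γ }  = complement { α, β, δ, ε }
  { α, γ }  = complement { β, δ, ε }
  { γ, ε }  = complement { α, β, δ }
  |family| = 8
Pass 2 adds 3:
  { α, γ, ε }  = { γ, ε } ∪ { α, γ }
  { α, β, γ, δ }  = { γ } ∪ { α, β, δ }
  { β, γ, δ, ε }  = { γ } ∪ { β, δ, ε }
  |family| = 11
Pass 3. New:
  { α }  = complement { β, γ, δ, ε }
  { ε }  = complement { α, β, γ, δ }
  { β, δ }  = complement { α, γ, ε }
  |family| = 14
Pass 4: +2 →
  { α, ε }  = { ε } ∪ { α }
  { β, γ, δ }  = { γ } ∪ { β, δ }
  |family| = 16
Pass 5 adds nothing — fixpoint reached.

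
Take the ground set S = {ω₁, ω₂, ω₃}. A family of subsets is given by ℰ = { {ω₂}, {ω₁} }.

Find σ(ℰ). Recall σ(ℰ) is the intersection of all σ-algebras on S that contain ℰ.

Initial family (4 sets): { {}, {ω₁}, {ω₂}, S }.
Step 1. New:
  {ω₁, ω₂}  = {ω₂} ∪ {ω₁}
  {ω₁, ω₃}  = ᶜ of {ω₂}
  {ω₂, ω₃}  = ᶜ of {ω₁}
Step 2 (1 new):
  {ω₃}  = ᶜ of {ω₁, ω₂}
Step 3: closed — nothing new.

Therefore σ(ℰ) = { {}, {ω₁}, {ω₂}, {ω₃}, {ω₁, ω₂}, {ω₁, ω₃}, {ω₂, ω₃}, S } (|σ(ℰ)| = 8).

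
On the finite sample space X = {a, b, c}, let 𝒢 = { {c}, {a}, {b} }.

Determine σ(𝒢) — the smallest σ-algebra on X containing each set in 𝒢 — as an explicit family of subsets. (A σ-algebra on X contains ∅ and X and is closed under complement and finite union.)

Start: 𝒢 ∪ {∅, X} = { {}, {a}, {b}, {c}, X }.
Step 1 (3 new):
  {a, b}  = ᶜ of {c}
  {a, c}  = ᶜ of {b}
  {b, c}  = ᶜ of {a}
Step 2 adds nothing — fixpoint reached.

Hence σ(𝒢) has 8 members: { {}, {a}, {b}, {c}, {a, b}, {a, c}, {b, c}, X }.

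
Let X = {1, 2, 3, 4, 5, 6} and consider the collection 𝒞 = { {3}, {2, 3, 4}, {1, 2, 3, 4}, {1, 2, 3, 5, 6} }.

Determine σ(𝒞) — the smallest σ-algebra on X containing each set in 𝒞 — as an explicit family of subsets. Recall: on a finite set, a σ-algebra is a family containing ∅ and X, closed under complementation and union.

|σ(𝒞)| = 32.  σ(𝒞) = { ∅, {1}, {2}, {3}, {4}, {1, 2}, {1, 3}, {1, 4}, {2, 3}, {2, 4}, {3, 4}, {5, 6}, {1, 2, 3}, {1, 2, 4}, {1, 3, 4}, {1, 5, 6}, {2, 3, 4}, {2, 5, 6}, {3, 5, 6}, {4, 5, 6}, {1, 2, 3, 4}, {1, 2, 5, 6}, {1, 3, 5, 6}, {1, 4, 5, 6}, {2, 3, 5, 6}, {2, 4, 5, 6}, {3, 4, 5, 6}, {1, 2, 3, 5, 6}, {1, 2, 4, 5, 6}, {1, 3, 4, 5, 6}, {2, 3, 4, 5, 6}, X }

Derivation:
Begin from { ∅, {3}, {2, 3, 4}, {1, 2, 3, 4}, {1, 2, 3, 5, 6}, X } (that is, 𝒞 plus ∅ and X).
Iteration 1: +4 →
  {4}  = complement {1, 2, 3, 5, 6}
  {5, 6}  = complement {1, 2, 3, 4}
  {1, 5, 6}  = complement {2, 3, 4}
  {1, 2, 4, 5, 6}  = complement {3}
Iteration 2: +6 →
  {3, 4}  = {3} ∪ {4}
  {3, 5, 6}  = {5, 6} ∪ {3}
  {4, 5, 6}  = {5, 6} ∪ {4}
  {1, 3, 5, 6}  = {3} ∪ {1, 5, 6}
  {1, 4, 5, 6}  = {1, 5, 6} ∪ {4}
  {2, 3, 4, 5, 6}  = {2, 3, 4} ∪ {5, 6}
Iteration 3 (8 new):
  {1}  = complement {2, 3, 4, 5, 6}
  {2, 3}  = complement {1, 4, 5, 6}
  {2, 4}  = complement {1, 3, 5, 6}
  {1, 2, 3}  = complement {4, 5, 6}
  {1, 2, 4}  = complement {3, 5, 6}
  {1, 2, 5, 6}  = complement {3, 4}
  {3, 4, 5, 6}  = {3} ∪ {4, 5, 6}
  {1, 3, 4, 5, 6}  = {1, 3, 5, 6} ∪ {3, 4}
Iteration 4 (7 new):
  {2}  = complement {1, 3, 4, 5, 6}
  {1, 2}  = complement {3, 4, 5, 6}
  {1, 3}  = {1} ∪ {3}
  {1, 4}  = {1} ∪ {4}
  {1, 3, 4}  = {3, 4} ∪ {1}
  {2, 3, 5, 6}  = {5, 6} ∪ {2, 3}
  {2, 4, 5, 6}  = {5, 6} ∪ {2, 4}
Iteration 5: 1 new —
  {2, 5, 6}  = complement {1, 3, 4}
Iteration 6 adds nothing — fixpoint reached.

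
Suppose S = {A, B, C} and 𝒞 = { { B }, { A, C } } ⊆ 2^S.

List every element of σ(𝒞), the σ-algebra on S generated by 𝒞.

|σ(𝒞)| = 4.  σ(𝒞) = { ∅, { B }, { A, C }, S }

Working:
Initial family (4 sets): { ∅, { B }, { A, C }, S }.
Round 1: no new sets; the family is a σ-algebra.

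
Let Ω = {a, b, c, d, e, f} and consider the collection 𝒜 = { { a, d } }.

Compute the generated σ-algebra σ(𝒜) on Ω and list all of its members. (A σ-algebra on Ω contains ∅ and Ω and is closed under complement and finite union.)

|σ(𝒜)| = 4.  σ(𝒜) = { {  }, { a, d }, { b, c, e, f }, Ω }

Trace:
Seed the family with 𝒜 together with ∅ and Ω: { {  }, { a, d }, Ω }.
Pass 1: 1 new —
  { b, c, e, f }  = complement { a, d }
  [4 total]
Pass 2: stable.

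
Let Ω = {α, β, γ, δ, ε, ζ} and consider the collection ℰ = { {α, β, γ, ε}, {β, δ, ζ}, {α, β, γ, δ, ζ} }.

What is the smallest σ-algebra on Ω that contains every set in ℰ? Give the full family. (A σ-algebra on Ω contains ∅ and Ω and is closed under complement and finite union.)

Initial family (5 sets): { {}, {β, δ, ζ}, {α, β, γ, ε}, {α, β, γ, δ, ζ}, Ω }.
Pass 1: 3 new —
  {ε}  = Ω∖{α, β, γ, δ, ζ}
  {δ, ζ}  = Ω∖{α, β, γ, ε}
  {α, γ, ε}  = Ω∖{β, δ, ζ}
  |family| = 8
Pass 2. New:
  {δ, ε, ζ}  = {δ, ζ} ∪ {ε}
  {β, δ, ε, ζ}  = {β, δ, ζ} ∪ {ε}
  {α, γ, δ, ε, ζ}  = {α, γ, ε} ∪ {δ, ζ}
  |family| = 11
Pass 3. New:
  {β}  = Ω∖{α, γ, δ, ε, ζ}
  {α, γ}  = Ω∖{β, δ, ε, ζ}
  {α, β, γ}  = Ω∖{δ, ε, ζ}
  |family| = 14
Pass 4 adds 2:
  {β, ε}  = {β} ∪ {ε}
  {α, γ, δ, ζ}  = {α, γ} ∪ {δ, ζ}
  |family| = 16
Pass 5: no new sets; the family is a σ-algebra.

σ(ℰ) = { {}, {β}, {ε}, {α, γ}, {β, ε}, {δ, ζ}, {α, β, γ}, {α, γ, ε}, {β, δ, ζ}, {δ, ε, ζ}, {α, β, γ, ε}, {α, γ, δ, ζ}, {β, δ, ε, ζ}, {α, β, γ, δ, ζ}, {α, γ, δ, ε, ζ}, Ω }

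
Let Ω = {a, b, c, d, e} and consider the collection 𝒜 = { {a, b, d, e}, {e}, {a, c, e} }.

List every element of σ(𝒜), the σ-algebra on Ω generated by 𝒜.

Seed the family with 𝒜 together with ∅ and Ω: { ∅, {e}, {a, c, e}, {a, b, d, e}, Ω }.
Step 1. New:
  {c}  = ᶜ of {a, b, d, e}
  {b, d}  = ᶜ of {a, c, e}
  {a, b, c, d}  = ᶜ of {e}
Step 2: 3 new —
  {c, e}  = {c} ∪ {e}
  {b, c, d}  = {c} ∪ {b, d}
  {b, d, e}  = {b, d} ∪ {e}
Step 3 adds 4:
  {a, c}  = ᶜ of {b, d, e}
  {a, e}  = ᶜ of {b, c, d}
  {a, b, d}  = ᶜ of {c, e}
  {b, c, d, e}  = {c} ∪ {b, d, e}
Step 4: 1 new —
  {a}  = ᶜ of {b, c, d, e}
Step 5: closed — nothing new.

Therefore σ(𝒜) = { ∅, {a}, {c}, {e}, {a, c}, {a, e}, {b, d}, {c, e}, {a, b, d}, {a, c, e}, {b, c, d}, {b, d, e}, {a, b, c, d}, {a, b, d, e}, {b, c, d, e}, Ω } (|σ(𝒜)| = 16).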